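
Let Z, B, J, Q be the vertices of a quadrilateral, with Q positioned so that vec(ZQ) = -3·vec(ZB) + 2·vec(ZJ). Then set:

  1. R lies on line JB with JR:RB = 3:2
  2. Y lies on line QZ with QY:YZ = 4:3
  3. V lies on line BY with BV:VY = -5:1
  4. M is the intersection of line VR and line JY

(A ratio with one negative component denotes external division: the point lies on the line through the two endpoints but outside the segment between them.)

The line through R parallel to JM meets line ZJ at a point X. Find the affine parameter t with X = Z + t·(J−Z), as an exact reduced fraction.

Set Z = (0, 0), B = (1, 0), J = (0, 1), Q = (-3, 2); any affine frame gives the same invariant.
1. R lies on line JB with JR:RB = 3:2 ⇒ R = (3/5, 2/5)
2. Y lies on line QZ with QY:YZ = 4:3 ⇒ Y = (-9/7, 6/7)
3. V lies on line BY with BV:VY = -5:1 ⇒ V = (-13/7, 15/14)
4. M is the intersection of line VR and line JY ⇒ M = (-135/119, 104/119)
through R parallel to JM: direction (-135/119, -15/119); meets ZJ at X = (0, 1/3)
X = Z + t·(J−Z) with t = 1/3

t = 1/3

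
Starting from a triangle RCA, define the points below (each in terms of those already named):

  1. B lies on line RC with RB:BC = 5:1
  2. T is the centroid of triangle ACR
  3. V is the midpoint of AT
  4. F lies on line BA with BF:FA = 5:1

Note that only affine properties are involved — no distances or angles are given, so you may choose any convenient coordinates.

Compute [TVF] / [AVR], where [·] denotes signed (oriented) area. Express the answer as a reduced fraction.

Set R = (0, 0), C = (1, 0), A = (0, 1); any affine frame gives the same invariant.
1. B lies on line RC with RB:BC = 5:1 ⇒ B = (5/6, 0)
2. T is the centroid of triangle ACR ⇒ T = (1/3, 1/3)
3. V is the midpoint of AT ⇒ V = (1/6, 2/3)
4. F lies on line BA with BF:FA = 5:1 ⇒ F = (5/36, 5/6)
2·[TVF] = -1/54, 2·[AVR] = -1/6
[TVF]:[AVR] = -1/54:-1/6 = 1/9

[TVF]:[AVR] = 1/9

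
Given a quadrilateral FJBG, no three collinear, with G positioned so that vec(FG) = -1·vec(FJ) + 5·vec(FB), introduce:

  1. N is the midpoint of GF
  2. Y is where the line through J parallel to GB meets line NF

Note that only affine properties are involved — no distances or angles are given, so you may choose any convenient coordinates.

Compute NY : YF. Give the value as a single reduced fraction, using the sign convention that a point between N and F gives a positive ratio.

NY:YF = -7/8

Set F = (0, 0), J = (1, 0), B = (0, 1), G = (-1, 5); any affine frame gives the same invariant.
1. N is the midpoint of GF ⇒ N = (-1/2, 5/2)
2. Y is where the line through J parallel to GB meets line NF ⇒ Y = (-4, 20)
Y = N + t·(F−N) with t = -7, so NY:YF = t:(1−t) = -7:8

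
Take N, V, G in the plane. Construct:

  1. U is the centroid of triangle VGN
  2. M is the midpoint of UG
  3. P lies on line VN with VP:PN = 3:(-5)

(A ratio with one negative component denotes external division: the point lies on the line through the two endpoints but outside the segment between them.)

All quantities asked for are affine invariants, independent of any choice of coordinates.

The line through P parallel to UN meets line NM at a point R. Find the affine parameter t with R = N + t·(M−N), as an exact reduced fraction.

Set N = (0, 0), V = (1, 0), G = (0, 1); any affine frame gives the same invariant.
1. U is the centroid of triangle VGN ⇒ U = (1/3, 1/3)
2. M is the midpoint of UG ⇒ M = (1/6, 2/3)
3. P lies on line VN with VP:PN = 3:(-5) ⇒ P = (5/2, 0)
through P parallel to UN: direction (-1/3, -1/3); meets NM at R = (-5/6, -10/3)
R = N + t·(M−N) with t = -5

t = -5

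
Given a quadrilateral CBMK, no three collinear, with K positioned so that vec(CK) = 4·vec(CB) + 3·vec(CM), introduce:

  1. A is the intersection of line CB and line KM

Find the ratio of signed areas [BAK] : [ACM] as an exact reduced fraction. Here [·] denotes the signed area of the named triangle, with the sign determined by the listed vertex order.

Work in coordinates with C = (0, 0), B = (1, 0), M = (0, 1), K = (4, 3).
1. A is the intersection of line CB and line KM ⇒ A = (-2, 0)
2·[BAK] = -9, 2·[ACM] = 2
[BAK]:[ACM] = -9:2 = -9/2

[BAK]:[ACM] = -9/2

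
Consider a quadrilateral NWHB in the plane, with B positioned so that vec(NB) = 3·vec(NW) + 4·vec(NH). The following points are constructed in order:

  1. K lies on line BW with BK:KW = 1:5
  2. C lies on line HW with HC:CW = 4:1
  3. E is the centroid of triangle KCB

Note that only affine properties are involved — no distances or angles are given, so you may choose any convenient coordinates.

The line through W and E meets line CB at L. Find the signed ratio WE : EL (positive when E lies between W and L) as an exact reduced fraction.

Work in coordinates with N = (0, 0), W = (1, 0), H = (0, 1), B = (3, 4).
1. K lies on line BW with BK:KW = 1:5 ⇒ K = (8/3, 10/3)
2. C lies on line HW with HC:CW = 4:1 ⇒ C = (4/5, 1/5)
3. E is the centroid of triangle KCB ⇒ E = (97/45, 113/45)
line WE meets CB at L = (189/85, 226/85)
E = W + t·(L−W) with t = 17/18, so WE:EL = 17/18:1/18

WE:EL = 17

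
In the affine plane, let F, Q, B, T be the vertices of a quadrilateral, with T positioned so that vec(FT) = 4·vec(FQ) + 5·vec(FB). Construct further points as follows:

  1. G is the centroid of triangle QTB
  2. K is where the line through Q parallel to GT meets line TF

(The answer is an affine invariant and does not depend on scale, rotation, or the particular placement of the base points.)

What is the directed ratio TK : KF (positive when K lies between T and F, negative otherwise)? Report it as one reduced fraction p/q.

TK:KF = -8/9

Assign F = (0, 0), Q = (1, 0), B = (0, 1), T = (4, 5) — the answer is frame-independent, so this choice is without loss of generality.
1. G is the centroid of triangle QTB ⇒ G = (5/3, 2)
2. K is where the line through Q parallel to GT meets line TF ⇒ K = (36, 45)
K = T + t·(F−T) with t = -8, so TK:KF = t:(1−t) = -8:9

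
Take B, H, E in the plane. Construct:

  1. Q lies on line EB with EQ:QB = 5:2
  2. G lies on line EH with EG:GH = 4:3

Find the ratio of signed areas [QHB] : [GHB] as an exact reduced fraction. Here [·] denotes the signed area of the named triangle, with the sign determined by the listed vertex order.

Assign B = (0, 0), H = (1, 0), E = (0, 1) — the answer is frame-independent, so this choice is without loss of generality.
1. Q lies on line EB with EQ:QB = 5:2 ⇒ Q = (0, 2/7)
2. G lies on line EH with EG:GH = 4:3 ⇒ G = (4/7, 3/7)
2·[QHB] = -2/7, 2·[GHB] = -3/7
[QHB]:[GHB] = -2/7:-3/7 = 2/3

[QHB]:[GHB] = 2/3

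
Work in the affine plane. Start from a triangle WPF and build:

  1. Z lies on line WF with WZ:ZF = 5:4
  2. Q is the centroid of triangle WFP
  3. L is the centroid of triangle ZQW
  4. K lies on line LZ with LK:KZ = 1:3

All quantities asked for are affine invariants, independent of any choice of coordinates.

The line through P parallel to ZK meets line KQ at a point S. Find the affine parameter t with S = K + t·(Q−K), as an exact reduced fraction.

t = 16/5

Assign W = (0, 0), P = (1, 0), F = (0, 1) — the answer is frame-independent, so this choice is without loss of generality.
1. Z lies on line WF with WZ:ZF = 5:4 ⇒ Z = (0, 5/9)
2. Q is the centroid of triangle WFP ⇒ Q = (1/3, 1/3)
3. L is the centroid of triangle ZQW ⇒ L = (1/9, 8/27)
4. K lies on line LZ with LK:KZ = 1:3 ⇒ K = (1/12, 13/36)
through P parallel to ZK: direction (1/12, -7/36); meets KQ at S = (53/60, 49/180)
S = K + t·(Q−K) with t = 16/5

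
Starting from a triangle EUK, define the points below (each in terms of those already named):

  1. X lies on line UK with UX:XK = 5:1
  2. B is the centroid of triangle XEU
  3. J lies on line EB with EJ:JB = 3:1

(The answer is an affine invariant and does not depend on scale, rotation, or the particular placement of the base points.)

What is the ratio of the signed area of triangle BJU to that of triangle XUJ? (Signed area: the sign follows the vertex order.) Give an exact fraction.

[BJU]:[XUJ] = -1/6

Set E = (0, 0), U = (1, 0), K = (0, 1); any affine frame gives the same invariant.
1. X lies on line UK with UX:XK = 5:1 ⇒ X = (1/6, 5/6)
2. B is the centroid of triangle XEU ⇒ B = (7/18, 5/18)
3. J lies on line EB with EJ:JB = 3:1 ⇒ J = (7/24, 5/24)
2·[BJU] = 5/72, 2·[XUJ] = -5/12
[BJU]:[XUJ] = 5/72:-5/12 = -1/6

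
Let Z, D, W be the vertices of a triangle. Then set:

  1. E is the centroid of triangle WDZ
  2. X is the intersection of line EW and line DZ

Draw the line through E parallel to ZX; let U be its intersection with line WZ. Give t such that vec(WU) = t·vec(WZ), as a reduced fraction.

Assign Z = (0, 0), D = (1, 0), W = (0, 1) — the answer is frame-independent, so this choice is without loss of generality.
1. E is the centroid of triangle WDZ ⇒ E = (1/3, 1/3)
2. X is the intersection of line EW and line DZ ⇒ X = (1/2, 0)
through E parallel to ZX: direction (1/2, 0); meets WZ at U = (0, 1/3)
U = W + t·(Z−W) with t = 2/3

t = 2/3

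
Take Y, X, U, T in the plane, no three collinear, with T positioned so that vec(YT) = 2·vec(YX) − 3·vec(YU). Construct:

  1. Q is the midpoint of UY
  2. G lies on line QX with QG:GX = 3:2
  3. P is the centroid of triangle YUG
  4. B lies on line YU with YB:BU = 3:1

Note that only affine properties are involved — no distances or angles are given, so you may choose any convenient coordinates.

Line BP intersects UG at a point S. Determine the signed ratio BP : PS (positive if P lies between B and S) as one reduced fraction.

BP:PS = -1/4

Work in coordinates with Y = (0, 0), X = (1, 0), U = (0, 1), T = (2, -3).
1. Q is the midpoint of UY ⇒ Q = (0, 1/2)
2. G lies on line QX with QG:GX = 3:2 ⇒ G = (3/5, 1/5)
3. P is the centroid of triangle YUG ⇒ P = (1/5, 2/5)
4. B lies on line YU with YB:BU = 3:1 ⇒ B = (0, 3/4)
line BP meets UG at S = (-3/5, 9/5)
P = B + t·(S−B) with t = -1/3, so BP:PS = -1/3:4/3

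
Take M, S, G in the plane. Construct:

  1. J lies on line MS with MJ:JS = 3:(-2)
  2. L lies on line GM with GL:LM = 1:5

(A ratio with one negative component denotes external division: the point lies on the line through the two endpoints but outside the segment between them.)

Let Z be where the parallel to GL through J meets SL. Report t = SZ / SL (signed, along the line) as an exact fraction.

Assign M = (0, 0), S = (1, 0), G = (0, 1) — the answer is frame-independent, so this choice is without loss of generality.
1. J lies on line MS with MJ:JS = 3:(-2) ⇒ J = (3, 0)
2. L lies on line GM with GL:LM = 1:5 ⇒ L = (0, 5/6)
through J parallel to GL: direction (0, -1/6); meets SL at Z = (3, -5/3)
Z = S + t·(L−S) with t = -2

t = -2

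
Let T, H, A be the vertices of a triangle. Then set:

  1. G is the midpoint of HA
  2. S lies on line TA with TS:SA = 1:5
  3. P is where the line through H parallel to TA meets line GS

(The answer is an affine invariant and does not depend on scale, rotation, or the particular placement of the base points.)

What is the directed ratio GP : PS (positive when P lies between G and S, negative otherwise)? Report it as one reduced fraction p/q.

Work in coordinates with T = (0, 0), H = (1, 0), A = (0, 1).
1. G is the midpoint of HA ⇒ G = (1/2, 1/2)
2. S lies on line TA with TS:SA = 1:5 ⇒ S = (0, 1/6)
3. P is where the line through H parallel to TA meets line GS ⇒ P = (1, 5/6)
P = G + t·(S−G) with t = -1, so GP:PS = t:(1−t) = -1:2

GP:PS = -1/2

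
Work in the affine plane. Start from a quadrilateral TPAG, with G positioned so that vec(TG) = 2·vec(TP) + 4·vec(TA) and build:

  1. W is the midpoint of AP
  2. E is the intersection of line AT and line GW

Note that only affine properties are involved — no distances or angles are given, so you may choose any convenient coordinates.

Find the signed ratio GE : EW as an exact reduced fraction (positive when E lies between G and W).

Choose coordinates T = (0, 0), P = (1, 0), A = (0, 1), G = (2, 4).
1. W is the midpoint of AP ⇒ W = (1/2, 1/2)
2. E is the intersection of line AT and line GW ⇒ E = (0, -2/3)
E = G + t·(W−G) with t = 4/3, so GE:EW = t:(1−t) = 4/3:-1/3

GE:EW = -4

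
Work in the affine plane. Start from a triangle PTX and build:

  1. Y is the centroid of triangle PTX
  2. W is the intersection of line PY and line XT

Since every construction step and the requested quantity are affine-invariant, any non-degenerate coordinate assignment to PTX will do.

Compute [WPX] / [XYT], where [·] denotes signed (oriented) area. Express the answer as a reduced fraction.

Choose coordinates P = (0, 0), T = (1, 0), X = (0, 1).
1. Y is the centroid of triangle PTX ⇒ Y = (1/3, 1/3)
2. W is the intersection of line PY and line XT ⇒ W = (1/2, 1/2)
2·[WPX] = -1/2, 2·[XYT] = 1/3
[WPX]:[XYT] = -1/2:1/3 = -3/2

[WPX]:[XYT] = -3/2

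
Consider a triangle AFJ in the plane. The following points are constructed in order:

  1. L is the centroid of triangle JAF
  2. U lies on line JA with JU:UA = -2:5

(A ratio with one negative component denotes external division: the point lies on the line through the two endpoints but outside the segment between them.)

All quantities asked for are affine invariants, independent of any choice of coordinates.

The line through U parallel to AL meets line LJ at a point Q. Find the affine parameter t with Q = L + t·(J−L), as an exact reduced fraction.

t = 5/3

Work in coordinates with A = (0, 0), F = (1, 0), J = (0, 1).
1. L is the centroid of triangle JAF ⇒ L = (1/3, 1/3)
2. U lies on line JA with JU:UA = -2:5 ⇒ U = (0, 5/3)
through U parallel to AL: direction (1/3, 1/3); meets LJ at Q = (-2/9, 13/9)
Q = L + t·(J−L) with t = 5/3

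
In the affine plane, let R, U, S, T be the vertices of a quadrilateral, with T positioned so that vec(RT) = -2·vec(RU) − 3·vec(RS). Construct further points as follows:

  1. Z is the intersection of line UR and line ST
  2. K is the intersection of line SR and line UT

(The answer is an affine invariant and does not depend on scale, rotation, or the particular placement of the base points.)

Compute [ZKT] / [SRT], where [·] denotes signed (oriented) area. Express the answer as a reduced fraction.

[ZKT]:[SRT] = 3/2

Set R = (0, 0), U = (1, 0), S = (0, 1), T = (-2, -3); any affine frame gives the same invariant.
1. Z is the intersection of line UR and line ST ⇒ Z = (-1/2, 0)
2. K is the intersection of line SR and line UT ⇒ K = (0, -1)
2·[ZKT] = -3, 2·[SRT] = -2
[ZKT]:[SRT] = -3:-2 = 3/2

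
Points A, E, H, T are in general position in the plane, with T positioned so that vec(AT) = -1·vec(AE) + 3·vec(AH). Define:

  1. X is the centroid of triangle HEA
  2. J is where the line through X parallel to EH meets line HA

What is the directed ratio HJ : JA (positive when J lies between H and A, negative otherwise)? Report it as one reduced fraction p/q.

HJ:JA = 1/2

Assign A = (0, 0), E = (1, 0), H = (0, 1), T = (-1, 3) — the answer is frame-independent, so this choice is without loss of generality.
1. X is the centroid of triangle HEA ⇒ X = (1/3, 1/3)
2. J is where the line through X parallel to EH meets line HA ⇒ J = (0, 2/3)
J = H + t·(A−H) with t = 1/3, so HJ:JA = t:(1−t) = 1/3:2/3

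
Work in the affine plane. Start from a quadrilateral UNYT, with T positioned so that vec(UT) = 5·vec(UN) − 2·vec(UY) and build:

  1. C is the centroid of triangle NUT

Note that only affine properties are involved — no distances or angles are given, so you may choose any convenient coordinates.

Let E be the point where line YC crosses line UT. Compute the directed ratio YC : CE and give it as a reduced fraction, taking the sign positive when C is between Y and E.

YC:CE = 13/2

Assign U = (0, 0), N = (1, 0), Y = (0, 1), T = (5, -2) — the answer is frame-independent, so this choice is without loss of generality.
1. C is the centroid of triangle NUT ⇒ C = (2, -2/3)
line YC meets UT at E = (30/13, -12/13)
C = Y + t·(E−Y) with t = 13/15, so YC:CE = 13/15:2/15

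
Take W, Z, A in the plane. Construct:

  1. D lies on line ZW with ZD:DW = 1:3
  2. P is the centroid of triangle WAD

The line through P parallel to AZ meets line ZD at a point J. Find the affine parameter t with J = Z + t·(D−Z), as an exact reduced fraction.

Choose coordinates W = (0, 0), Z = (1, 0), A = (0, 1).
1. D lies on line ZW with ZD:DW = 1:3 ⇒ D = (3/4, 0)
2. P is the centroid of triangle WAD ⇒ P = (1/4, 1/3)
through P parallel to AZ: direction (1, -1); meets ZD at J = (7/12, 0)
J = Z + t·(D−Z) with t = 5/3

t = 5/3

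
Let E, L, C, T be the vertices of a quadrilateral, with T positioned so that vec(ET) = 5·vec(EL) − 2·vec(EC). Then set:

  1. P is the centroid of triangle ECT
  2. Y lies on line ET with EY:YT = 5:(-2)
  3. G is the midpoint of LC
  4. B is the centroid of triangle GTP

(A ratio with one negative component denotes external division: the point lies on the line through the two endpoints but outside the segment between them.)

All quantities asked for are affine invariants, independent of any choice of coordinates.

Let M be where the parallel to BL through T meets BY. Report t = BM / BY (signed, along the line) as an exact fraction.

Work in coordinates with E = (0, 0), L = (1, 0), C = (0, 1), T = (5, -2).
1. P is the centroid of triangle ECT ⇒ P = (5/3, -1/3)
2. Y lies on line ET with EY:YT = 5:(-2) ⇒ Y = (25/3, -10/3)
3. G is the midpoint of LC ⇒ G = (1/2, 1/2)
4. B is the centroid of triangle GTP ⇒ B = (43/18, -11/18)
through T parallel to BL: direction (-25/18, 11/18); meets BY at M = (1135/72, -485/72)
M = B + t·(Y−B) with t = 9/4

t = 9/4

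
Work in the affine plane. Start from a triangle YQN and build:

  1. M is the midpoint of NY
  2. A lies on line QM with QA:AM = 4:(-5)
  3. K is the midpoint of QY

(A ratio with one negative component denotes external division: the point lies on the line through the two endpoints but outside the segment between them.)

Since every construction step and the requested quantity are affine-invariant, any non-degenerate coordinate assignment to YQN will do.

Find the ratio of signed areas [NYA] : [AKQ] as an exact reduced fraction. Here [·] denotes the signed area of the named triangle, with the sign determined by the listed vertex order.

Assign Y = (0, 0), Q = (1, 0), N = (0, 1) — the answer is frame-independent, so this choice is without loss of generality.
1. M is the midpoint of NY ⇒ M = (0, 1/2)
2. A lies on line QM with QA:AM = 4:(-5) ⇒ A = (5, -2)
3. K is the midpoint of QY ⇒ K = (1/2, 0)
2·[NYA] = 5, 2·[AKQ] = -1
[NYA]:[AKQ] = 5:-1 = -5

[NYA]:[AKQ] = -5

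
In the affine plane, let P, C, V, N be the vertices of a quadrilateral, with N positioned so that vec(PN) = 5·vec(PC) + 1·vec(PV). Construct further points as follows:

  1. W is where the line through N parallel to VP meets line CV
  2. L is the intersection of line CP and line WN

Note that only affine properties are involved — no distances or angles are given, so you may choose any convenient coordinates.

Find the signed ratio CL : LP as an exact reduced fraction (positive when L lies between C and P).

Work in coordinates with P = (0, 0), C = (1, 0), V = (0, 1), N = (5, 1).
1. W is where the line through N parallel to VP meets line CV ⇒ W = (5, -4)
2. L is the intersection of line CP and line WN ⇒ L = (5, 0)
L = C + t·(P−C) with t = -4, so CL:LP = t:(1−t) = -4:5

CL:LP = -4/5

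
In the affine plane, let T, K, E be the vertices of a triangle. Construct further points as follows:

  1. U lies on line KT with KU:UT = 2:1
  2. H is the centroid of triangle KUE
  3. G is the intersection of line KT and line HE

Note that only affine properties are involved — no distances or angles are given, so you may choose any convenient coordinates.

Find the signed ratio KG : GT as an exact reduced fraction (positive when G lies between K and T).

Work in coordinates with T = (0, 0), K = (1, 0), E = (0, 1).
1. U lies on line KT with KU:UT = 2:1 ⇒ U = (1/3, 0)
2. H is the centroid of triangle KUE ⇒ H = (4/9, 1/3)
3. G is the intersection of line KT and line HE ⇒ G = (2/3, 0)
G = K + t·(T−K) with t = 1/3, so KG:GT = t:(1−t) = 1/3:2/3

KG:GT = 1/2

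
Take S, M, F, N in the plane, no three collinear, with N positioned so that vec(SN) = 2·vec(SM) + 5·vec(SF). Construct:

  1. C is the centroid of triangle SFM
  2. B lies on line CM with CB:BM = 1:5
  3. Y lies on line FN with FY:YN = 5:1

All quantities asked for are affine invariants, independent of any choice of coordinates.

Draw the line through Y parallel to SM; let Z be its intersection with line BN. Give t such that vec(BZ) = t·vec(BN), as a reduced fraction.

t = 73/85

Choose coordinates S = (0, 0), M = (1, 0), F = (0, 1), N = (2, 5).
1. C is the centroid of triangle SFM ⇒ C = (1/3, 1/3)
2. B lies on line CM with CB:BM = 1:5 ⇒ B = (4/9, 5/18)
3. Y lies on line FN with FY:YN = 5:1 ⇒ Y = (5/3, 13/3)
through Y parallel to SM: direction (1, 0); meets BN at Z = (454/255, 13/3)
Z = B + t·(N−B) with t = 73/85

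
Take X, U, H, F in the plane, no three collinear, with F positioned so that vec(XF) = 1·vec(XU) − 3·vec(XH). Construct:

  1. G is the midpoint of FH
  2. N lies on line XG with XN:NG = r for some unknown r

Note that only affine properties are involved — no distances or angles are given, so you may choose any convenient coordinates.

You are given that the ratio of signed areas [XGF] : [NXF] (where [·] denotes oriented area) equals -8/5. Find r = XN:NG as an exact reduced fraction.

r = 5/3

Choose coordinates X = (0, 0), U = (1, 0), H = (0, 1), F = (1, -3).
1. G is the midpoint of FH ⇒ G = (1/2, -1)
2. With XN:NG = r, write λ = r/(r+1) so N = X + λ·(G−X); N is affine-linear in λ
Every point depending on N is an affine combination of N and λ-independent points, so each such coordinate is linear in λ; the λ² term in each signed area is a multiple of (G−X)×(G−X) = 0, so 2·[XGF] and 2·[NXF] are each linear in λ. Evaluating at λ=0 and λ=1:
  2·[XGF] = -1/2,   2·[NXF] = 1/2·λ
So [XGF]:[NXF] = (-1/2) / (1/2·λ). Setting this equal to -8/5:
  -1/2 = -8/5·(1/2·λ)  ⇒  λ = 5/8
Then r = λ/(1−λ) = (5/8)/(3/8) = 5/3. Check: with r = 5/3, N = (5/16, -5/8) and [XGF]:[NXF] = -8/5 as required.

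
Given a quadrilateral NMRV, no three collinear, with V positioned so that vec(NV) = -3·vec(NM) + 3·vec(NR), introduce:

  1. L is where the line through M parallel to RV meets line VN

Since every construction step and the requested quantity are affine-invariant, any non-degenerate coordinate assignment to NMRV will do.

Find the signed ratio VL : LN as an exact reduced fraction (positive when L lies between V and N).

VL:LN = 1/2

Work in coordinates with N = (0, 0), M = (1, 0), R = (0, 1), V = (-3, 3).
1. L is where the line through M parallel to RV meets line VN ⇒ L = (-2, 2)
L = V + t·(N−V) with t = 1/3, so VL:LN = t:(1−t) = 1/3:2/3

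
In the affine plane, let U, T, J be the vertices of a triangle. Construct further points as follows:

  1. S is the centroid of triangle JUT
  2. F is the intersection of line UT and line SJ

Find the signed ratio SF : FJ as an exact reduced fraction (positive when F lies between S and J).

SF:FJ = -1/3

Assign U = (0, 0), T = (1, 0), J = (0, 1) — the answer is frame-independent, so this choice is without loss of generality.
1. S is the centroid of triangle JUT ⇒ S = (1/3, 1/3)
2. F is the intersection of line UT and line SJ ⇒ F = (1/2, 0)
F = S + t·(J−S) with t = -1/2, so SF:FJ = t:(1−t) = -1/2:3/2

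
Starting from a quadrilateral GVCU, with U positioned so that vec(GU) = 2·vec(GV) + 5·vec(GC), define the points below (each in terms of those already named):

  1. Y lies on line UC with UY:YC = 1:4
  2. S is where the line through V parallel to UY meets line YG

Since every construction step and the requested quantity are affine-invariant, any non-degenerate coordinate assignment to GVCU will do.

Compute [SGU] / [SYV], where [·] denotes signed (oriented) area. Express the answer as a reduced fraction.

[SGU]:[SYV] = 4/63

Set G = (0, 0), V = (1, 0), C = (0, 1), U = (2, 5); any affine frame gives the same invariant.
1. Y lies on line UC with UY:YC = 1:4 ⇒ Y = (8/5, 21/5)
2. S is where the line through V parallel to UY meets line YG ⇒ S = (-16/5, -42/5)
2·[SGU] = -4/5, 2·[SYV] = -63/5
[SGU]:[SYV] = -4/5:-63/5 = 4/63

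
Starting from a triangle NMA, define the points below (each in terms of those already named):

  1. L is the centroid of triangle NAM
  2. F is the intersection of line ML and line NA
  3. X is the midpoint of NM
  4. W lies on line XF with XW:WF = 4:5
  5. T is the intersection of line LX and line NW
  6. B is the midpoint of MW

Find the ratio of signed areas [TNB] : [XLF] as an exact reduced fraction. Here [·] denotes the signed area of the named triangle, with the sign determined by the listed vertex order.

Assign N = (0, 0), M = (1, 0), A = (0, 1) — the answer is frame-independent, so this choice is without loss of generality.
1. L is the centroid of triangle NAM ⇒ L = (1/3, 1/3)
2. F is the intersection of line ML and line NA ⇒ F = (0, 1/2)
3. X is the midpoint of NM ⇒ X = (1/2, 0)
4. W lies on line XF with XW:WF = 4:5 ⇒ W = (5/18, 2/9)
5. T is the intersection of line LX and line NW ⇒ T = (5/14, 2/7)
6. B is the midpoint of MW ⇒ B = (23/36, 1/9)
2·[TNB] = 1/7, 2·[XLF] = 1/12
[TNB]:[XLF] = 1/7:1/12 = 12/7

[TNB]:[XLF] = 12/7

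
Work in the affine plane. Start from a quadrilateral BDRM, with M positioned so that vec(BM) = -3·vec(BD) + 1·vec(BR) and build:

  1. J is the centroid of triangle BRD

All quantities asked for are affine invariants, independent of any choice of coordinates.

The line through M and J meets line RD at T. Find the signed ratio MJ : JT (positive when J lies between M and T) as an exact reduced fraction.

MJ:JT = 8

Assign B = (0, 0), D = (1, 0), R = (0, 1), M = (-3, 1) — the answer is frame-independent, so this choice is without loss of generality.
1. J is the centroid of triangle BRD ⇒ J = (1/3, 1/3)
line MJ meets RD at T = (3/4, 1/4)
J = M + t·(T−M) with t = 8/9, so MJ:JT = 8/9:1/9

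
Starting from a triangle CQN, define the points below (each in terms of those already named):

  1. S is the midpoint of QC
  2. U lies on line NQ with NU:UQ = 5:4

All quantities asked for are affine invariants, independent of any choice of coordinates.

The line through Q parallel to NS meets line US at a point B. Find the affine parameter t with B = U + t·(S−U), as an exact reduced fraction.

t = -4/5

Work in coordinates with C = (0, 0), Q = (1, 0), N = (0, 1).
1. S is the midpoint of QC ⇒ S = (1/2, 0)
2. U lies on line NQ with NU:UQ = 5:4 ⇒ U = (5/9, 4/9)
through Q parallel to NS: direction (1/2, -1); meets US at B = (3/5, 4/5)
B = U + t·(S−U) with t = -4/5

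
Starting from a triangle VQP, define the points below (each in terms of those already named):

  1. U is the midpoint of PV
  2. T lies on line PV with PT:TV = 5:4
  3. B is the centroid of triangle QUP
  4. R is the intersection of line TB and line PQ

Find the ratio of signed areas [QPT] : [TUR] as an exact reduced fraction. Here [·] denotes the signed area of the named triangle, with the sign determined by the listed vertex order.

[QPT]:[TUR] = -21

Set V = (0, 0), Q = (1, 0), P = (0, 1); any affine frame gives the same invariant.
1. U is the midpoint of PV ⇒ U = (0, 1/2)
2. T lies on line PV with PT:TV = 5:4 ⇒ T = (0, 4/9)
3. B is the centroid of triangle QUP ⇒ B = (1/3, 1/2)
4. R is the intersection of line TB and line PQ ⇒ R = (10/21, 11/21)
2·[QPT] = 5/9, 2·[TUR] = -5/189
[QPT]:[TUR] = 5/9:-5/189 = -21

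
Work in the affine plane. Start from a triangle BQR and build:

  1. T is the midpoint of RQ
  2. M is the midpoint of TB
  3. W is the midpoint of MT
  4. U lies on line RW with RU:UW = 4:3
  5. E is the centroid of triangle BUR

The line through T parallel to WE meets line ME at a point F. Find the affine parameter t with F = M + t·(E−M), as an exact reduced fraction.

t = 2

Assign B = (0, 0), Q = (1, 0), R = (0, 1) — the answer is frame-independent, so this choice is without loss of generality.
1. T is the midpoint of RQ ⇒ T = (1/2, 1/2)
2. M is the midpoint of TB ⇒ M = (1/4, 1/4)
3. W is the midpoint of MT ⇒ W = (3/8, 3/8)
4. U lies on line RW with RU:UW = 4:3 ⇒ U = (3/14, 9/14)
5. E is the centroid of triangle BUR ⇒ E = (1/14, 23/42)
through T parallel to WE: direction (-17/56, 29/168); meets ME at F = (-3/28, 71/84)
F = M + t·(E−M) with t = 2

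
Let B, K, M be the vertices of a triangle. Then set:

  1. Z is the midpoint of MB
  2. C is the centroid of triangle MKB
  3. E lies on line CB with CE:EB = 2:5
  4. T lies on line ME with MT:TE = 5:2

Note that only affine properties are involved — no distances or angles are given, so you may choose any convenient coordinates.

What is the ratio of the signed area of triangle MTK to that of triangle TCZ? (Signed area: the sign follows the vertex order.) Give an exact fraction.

Assign B = (0, 0), K = (1, 0), M = (0, 1) — the answer is frame-independent, so this choice is without loss of generality.
1. Z is the midpoint of MB ⇒ Z = (0, 1/2)
2. C is the centroid of triangle MKB ⇒ C = (1/3, 1/3)
3. E lies on line CB with CE:EB = 2:5 ⇒ E = (5/21, 5/21)
4. T lies on line ME with MT:TE = 5:2 ⇒ T = (25/147, 67/147)
2·[MTK] = 55/147, 2·[TCZ] = -2/147
[MTK]:[TCZ] = 55/147:-2/147 = -55/2

[MTK]:[TCZ] = -55/2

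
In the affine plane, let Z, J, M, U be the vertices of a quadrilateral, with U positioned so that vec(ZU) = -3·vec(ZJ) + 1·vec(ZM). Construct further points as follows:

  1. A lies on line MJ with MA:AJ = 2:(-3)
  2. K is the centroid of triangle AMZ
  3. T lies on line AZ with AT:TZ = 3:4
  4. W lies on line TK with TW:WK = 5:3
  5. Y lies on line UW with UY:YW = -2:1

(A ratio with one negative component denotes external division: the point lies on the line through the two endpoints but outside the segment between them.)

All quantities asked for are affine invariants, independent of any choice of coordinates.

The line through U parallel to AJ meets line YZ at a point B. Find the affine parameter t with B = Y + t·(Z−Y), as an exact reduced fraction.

Choose coordinates Z = (0, 0), J = (1, 0), M = (0, 1), U = (-3, 1).
1. A lies on line MJ with MA:AJ = 2:(-3) ⇒ A = (-2, 3)
2. K is the centroid of triangle AMZ ⇒ K = (-2/3, 4/3)
3. T lies on line AZ with AT:TZ = 3:4 ⇒ T = (-8/7, 12/7)
4. W lies on line TK with TW:WK = 5:3 ⇒ W = (-71/84, 31/21)
5. Y lies on line UW with UY:YW = -2:1 ⇒ Y = (55/42, 41/21)
through U parallel to AJ: direction (3, -3); meets YZ at B = (-110/137, -164/137)
B = Y + t·(Z−Y) with t = 221/137

t = 221/137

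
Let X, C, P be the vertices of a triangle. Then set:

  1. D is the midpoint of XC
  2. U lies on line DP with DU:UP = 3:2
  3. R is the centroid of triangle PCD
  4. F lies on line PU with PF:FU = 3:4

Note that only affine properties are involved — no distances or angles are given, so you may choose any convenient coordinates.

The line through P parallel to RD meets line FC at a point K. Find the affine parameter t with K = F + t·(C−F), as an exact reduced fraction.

Assign X = (0, 0), C = (1, 0), P = (0, 1) — the answer is frame-independent, so this choice is without loss of generality.
1. D is the midpoint of XC ⇒ D = (1/2, 0)
2. U lies on line DP with DU:UP = 3:2 ⇒ U = (1/5, 3/5)
3. R is the centroid of triangle PCD ⇒ R = (1/2, 1/3)
4. F lies on line PU with PF:FU = 3:4 ⇒ F = (3/35, 29/35)
through P parallel to RD: direction (0, -1/3); meets FC at K = (0, 29/32)
K = F + t·(C−F) with t = -3/32

t = -3/32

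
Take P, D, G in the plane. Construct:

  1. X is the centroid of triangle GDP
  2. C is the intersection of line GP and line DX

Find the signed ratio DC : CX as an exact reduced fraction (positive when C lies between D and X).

DC:CX = -3

Choose coordinates P = (0, 0), D = (1, 0), G = (0, 1).
1. X is the centroid of triangle GDP ⇒ X = (1/3, 1/3)
2. C is the intersection of line GP and line DX ⇒ C = (0, 1/2)
C = D + t·(X−D) with t = 3/2, so DC:CX = t:(1−t) = 3/2:-1/2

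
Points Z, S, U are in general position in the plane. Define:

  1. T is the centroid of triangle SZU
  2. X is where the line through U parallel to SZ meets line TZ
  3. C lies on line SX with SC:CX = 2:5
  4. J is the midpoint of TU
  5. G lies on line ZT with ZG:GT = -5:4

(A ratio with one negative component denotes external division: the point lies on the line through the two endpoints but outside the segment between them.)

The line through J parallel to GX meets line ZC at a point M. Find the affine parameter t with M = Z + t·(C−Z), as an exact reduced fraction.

t = -7/10

Work in coordinates with Z = (0, 0), S = (1, 0), U = (0, 1).
1. T is the centroid of triangle SZU ⇒ T = (1/3, 1/3)
2. X is where the line through U parallel to SZ meets line TZ ⇒ X = (1, 1)
3. C lies on line SX with SC:CX = 2:5 ⇒ C = (1, 2/7)
4. J is the midpoint of TU ⇒ J = (1/6, 2/3)
5. G lies on line ZT with ZG:GT = -5:4 ⇒ G = (5/3, 5/3)
through J parallel to GX: direction (-2/3, -2/3); meets ZC at M = (-7/10, -1/5)
M = Z + t·(C−Z) with t = -7/10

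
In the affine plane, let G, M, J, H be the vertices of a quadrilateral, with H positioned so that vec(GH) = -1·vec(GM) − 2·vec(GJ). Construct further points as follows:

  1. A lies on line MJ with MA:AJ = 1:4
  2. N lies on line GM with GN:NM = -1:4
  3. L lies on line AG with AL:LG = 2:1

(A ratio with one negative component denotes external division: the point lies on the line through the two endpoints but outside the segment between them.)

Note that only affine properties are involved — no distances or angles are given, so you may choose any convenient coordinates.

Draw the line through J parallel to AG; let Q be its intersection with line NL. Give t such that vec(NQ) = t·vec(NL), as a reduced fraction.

t = -11

Assign G = (0, 0), M = (1, 0), J = (0, 1), H = (-1, -2) — the answer is frame-independent, so this choice is without loss of generality.
1. A lies on line MJ with MA:AJ = 1:4 ⇒ A = (4/5, 1/5)
2. N lies on line GM with GN:NM = -1:4 ⇒ N = (-1/3, 0)
3. L lies on line AG with AL:LG = 2:1 ⇒ L = (4/15, 1/15)
through J parallel to AG: direction (-4/5, -1/5); meets NL at Q = (-104/15, -11/15)
Q = N + t·(L−N) with t = -11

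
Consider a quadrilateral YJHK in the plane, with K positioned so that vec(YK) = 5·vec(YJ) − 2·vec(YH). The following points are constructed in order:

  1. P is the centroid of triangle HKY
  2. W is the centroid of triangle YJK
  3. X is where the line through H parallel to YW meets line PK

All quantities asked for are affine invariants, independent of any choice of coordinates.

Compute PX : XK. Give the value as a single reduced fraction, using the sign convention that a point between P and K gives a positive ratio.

Set Y = (0, 0), J = (1, 0), H = (0, 1), K = (5, -2); any affine frame gives the same invariant.
1. P is the centroid of triangle HKY ⇒ P = (5/3, -1/3)
2. W is the centroid of triangle YJK ⇒ W = (2, -2/3)
3. X is where the line through H parallel to YW meets line PK ⇒ X = (-3, 2)
X = P + t·(K−P) with t = -7/5, so PX:XK = t:(1−t) = -7/5:12/5

PX:XK = -7/12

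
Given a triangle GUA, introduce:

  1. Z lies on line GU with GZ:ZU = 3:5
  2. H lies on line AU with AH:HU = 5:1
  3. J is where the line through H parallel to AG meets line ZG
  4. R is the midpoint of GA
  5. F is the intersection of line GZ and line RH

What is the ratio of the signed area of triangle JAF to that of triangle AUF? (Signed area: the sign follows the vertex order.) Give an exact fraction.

[JAF]:[AUF] = -5/3

Assign G = (0, 0), U = (1, 0), A = (0, 1) — the answer is frame-independent, so this choice is without loss of generality.
1. Z lies on line GU with GZ:ZU = 3:5 ⇒ Z = (3/8, 0)
2. H lies on line AU with AH:HU = 5:1 ⇒ H = (5/6, 1/6)
3. J is where the line through H parallel to AG meets line ZG ⇒ J = (5/6, 0)
4. R is the midpoint of GA ⇒ R = (0, 1/2)
5. F is the intersection of line GZ and line RH ⇒ F = (5/4, 0)
2·[JAF] = -5/12, 2·[AUF] = 1/4
[JAF]:[AUF] = -5/12:1/4 = -5/3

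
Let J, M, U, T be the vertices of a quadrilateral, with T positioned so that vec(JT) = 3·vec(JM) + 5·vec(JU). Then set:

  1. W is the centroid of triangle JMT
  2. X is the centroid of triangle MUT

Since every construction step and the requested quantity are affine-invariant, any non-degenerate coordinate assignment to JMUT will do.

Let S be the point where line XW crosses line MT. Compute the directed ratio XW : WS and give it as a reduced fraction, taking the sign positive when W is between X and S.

XW:WS = 2/5

Assign J = (0, 0), M = (1, 0), U = (0, 1), T = (3, 5) — the answer is frame-independent, so this choice is without loss of generality.
1. W is the centroid of triangle JMT ⇒ W = (4/3, 5/3)
2. X is the centroid of triangle MUT ⇒ X = (4/3, 2)
line XW meets MT at S = (4/3, 5/6)
W = X + t·(S−X) with t = 2/7, so XW:WS = 2/7:5/7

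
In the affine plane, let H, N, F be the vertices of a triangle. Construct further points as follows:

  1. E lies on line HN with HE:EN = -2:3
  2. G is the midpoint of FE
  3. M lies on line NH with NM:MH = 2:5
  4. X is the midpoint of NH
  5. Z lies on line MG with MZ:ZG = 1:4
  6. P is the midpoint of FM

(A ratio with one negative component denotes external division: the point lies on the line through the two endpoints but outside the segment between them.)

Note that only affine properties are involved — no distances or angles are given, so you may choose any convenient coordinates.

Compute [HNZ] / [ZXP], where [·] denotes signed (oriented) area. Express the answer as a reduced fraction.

Assign H = (0, 0), N = (1, 0), F = (0, 1) — the answer is frame-independent, so this choice is without loss of generality.
1. E lies on line HN with HE:EN = -2:3 ⇒ E = (-2, 0)
2. G is the midpoint of FE ⇒ G = (-1, 1/2)
3. M lies on line NH with NM:MH = 2:5 ⇒ M = (5/7, 0)
4. X is the midpoint of NH ⇒ X = (1/2, 0)
5. Z lies on line MG with MZ:ZG = 1:4 ⇒ Z = (13/35, 1/10)
6. P is the midpoint of FM ⇒ P = (5/14, 1/2)
2·[HNZ] = 1/10, 2·[ZXP] = 1/20
[HNZ]:[ZXP] = 1/10:1/20 = 2

[HNZ]:[ZXP] = 2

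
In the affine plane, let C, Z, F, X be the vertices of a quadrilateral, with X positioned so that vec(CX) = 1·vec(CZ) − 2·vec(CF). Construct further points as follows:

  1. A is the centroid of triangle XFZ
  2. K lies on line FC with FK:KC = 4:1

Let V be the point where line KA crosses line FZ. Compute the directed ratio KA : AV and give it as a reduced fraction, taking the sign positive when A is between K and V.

KA:AV = 1/5

Set C = (0, 0), Z = (1, 0), F = (0, 1), X = (1, -2); any affine frame gives the same invariant.
1. A is the centroid of triangle XFZ ⇒ A = (2/3, -1/3)
2. K lies on line FC with FK:KC = 4:1 ⇒ K = (0, 1/5)
line KA meets FZ at V = (4, -3)
A = K + t·(V−K) with t = 1/6, so KA:AV = 1/6:5/6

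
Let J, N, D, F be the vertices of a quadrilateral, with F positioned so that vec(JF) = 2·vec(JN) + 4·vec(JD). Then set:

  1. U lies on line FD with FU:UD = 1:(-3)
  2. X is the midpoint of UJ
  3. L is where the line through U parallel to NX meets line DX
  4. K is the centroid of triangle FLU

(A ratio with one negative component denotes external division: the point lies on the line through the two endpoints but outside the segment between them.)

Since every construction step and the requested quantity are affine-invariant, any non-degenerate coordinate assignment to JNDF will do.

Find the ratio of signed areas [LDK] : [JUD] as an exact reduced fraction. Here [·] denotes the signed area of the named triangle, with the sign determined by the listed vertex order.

Set J = (0, 0), N = (1, 0), D = (0, 1), F = (2, 4); any affine frame gives the same invariant.
1. U lies on line FD with FU:UD = 1:(-3) ⇒ U = (3, 11/2)
2. X is the midpoint of UJ ⇒ X = (3/2, 11/4)
3. L is where the line through U parallel to NX meets line DX ⇒ L = (36/13, 55/13)
4. K is the centroid of triangle FLU ⇒ K = (101/39, 119/26)
2·[LDK] = -20/13, 2·[JUD] = 3
[LDK]:[JUD] = -20/13:3 = -20/39

[LDK]:[JUD] = -20/39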